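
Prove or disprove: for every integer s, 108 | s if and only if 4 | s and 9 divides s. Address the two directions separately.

(⇒) holds; (⇐) fails.

Forward direction. If 108 ∣ s, write s = 108q. Since 108 = 27·4, s = 4·(27q), so 4 ∣ s; and since 108 = 12·9, s = 9·(12q), so 9 ∣ s.

Converse. This fails: take s = 36. Both 4 ∣ 36 and 9 ∣ 36, yet 36 is not a multiple of 108 (since 36 = 0·108 + 36), so 108 ∤ 36.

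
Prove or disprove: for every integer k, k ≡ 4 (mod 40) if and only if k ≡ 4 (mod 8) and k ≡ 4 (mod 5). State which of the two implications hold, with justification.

(⟹) Suppose k ≡ 4 (mod 40); write k = 40j + 4. Since 8 ∣ 40, reducing mod 8 gives k ≡ 4 (mod 8); since 5 ∣ 40, reducing mod 5 gives k ≡ 4 (mod 5).

(⟸) Conversely, if k ≡ 4 (mod 8) and k ≡ 4 (mod 5), then by the Chinese remainder theorem k ≡ 4 (mod 40). This is exactly k ≡ 4 (mod 40).

Equivalent; both directions hold.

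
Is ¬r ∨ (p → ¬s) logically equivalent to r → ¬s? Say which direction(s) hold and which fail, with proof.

(→) This fails. Under p = F, s = T, r = T, the left side is true but the right side is false.

(←) Assume the antecedent. If s is true, the antecedent forces (p = F, s = T, r = F) or (p = T, s = T, r = F), and ¬r ∨ (p → ¬s) holds there. If s is false, ¬r ∨ (p → ¬s) reduces to true regardless of the other variables. Either way ¬r ∨ (p → ¬s) holds.

Not equivalent: only (⇐) holds.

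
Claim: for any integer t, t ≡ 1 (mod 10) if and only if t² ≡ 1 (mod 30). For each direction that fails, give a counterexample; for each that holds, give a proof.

(⇒) fails and (⇐) fails.

(→) This fails: take t = 21. Then 21 ≡ 1 (mod 10), but 21² = 441 ≡ 21 (mod 30), not 1.

(←) This fails: take t = 19. Then 19² = 361 ≡ 1 (mod 30), yet 19 ≡ 9 (mod 10), not 1.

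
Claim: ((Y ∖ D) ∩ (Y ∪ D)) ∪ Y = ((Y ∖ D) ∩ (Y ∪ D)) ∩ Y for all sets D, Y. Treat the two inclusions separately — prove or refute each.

Only the reverse inclusion holds.

(⟹) This inclusion fails. Take D = {1}, Y = {1}; then 1 ∈ ((Y ∖ D) ∩ (Y ∪ D)) ∪ Y but 1 ∉ ((Y ∖ D) ∩ (Y ∪ D)) ∩ Y.

(⟸) Let x ∈ ((Y ∖ D) ∩ (Y ∪ D)) ∩ Y. Then x ∈ Y and x ∉ D, from which x ∈ ((Y ∖ D) ∩ (Y ∪ D)) ∪ Y.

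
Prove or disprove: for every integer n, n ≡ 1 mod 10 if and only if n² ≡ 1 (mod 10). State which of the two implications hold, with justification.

Only the forward direction holds.

(⇒) Suppose n ≡ 1 mod 10. Write n = 10j + 1. Then (10j + 1)² = 100j² + 20j + 1 = 10(10j² + 2j) + 1, so n² ≡ 1 (mod 10).

(⇐) This fails: take n = 9. Then 9² = 81 ≡ 1 (mod 10), yet 9 ≡ 9 (mod 10), not 1.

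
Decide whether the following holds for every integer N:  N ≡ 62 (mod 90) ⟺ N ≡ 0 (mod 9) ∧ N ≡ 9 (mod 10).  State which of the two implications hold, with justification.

(⇒) fails and (⇐) fails.

[⇒] This fails: N = 62 gives 62 ≡ 62 (mod 90) but 62 ≡ 8 (mod 9), so the conjunction on the right does not hold.

[⇐] This fails: N = 9 satisfies both congruences on the right (9 ≡ 0 mod 9 and 9 ≡ 9 mod 10) yet 9 ≡ 9 (mod 90), not 62.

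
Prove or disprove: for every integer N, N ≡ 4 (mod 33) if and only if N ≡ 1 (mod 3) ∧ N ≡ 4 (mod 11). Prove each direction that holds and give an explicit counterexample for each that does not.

The biconditional holds.

(⟹) Suppose N ≡ 4 (mod 33); write N = 33j + 4. Since 3 ∣ 33, reducing mod 3 gives N ≡ 4 ≡ 1 (mod 3); since 11 ∣ 33, reducing mod 11 gives N ≡ 4 (mod 11).

(⟸) Conversely, if N ≡ 1 (mod 3) and N ≡ 4 (mod 11), then by the Chinese remainder theorem N ≡ 4 (mod 33). This is exactly N ≡ 4 (mod 33).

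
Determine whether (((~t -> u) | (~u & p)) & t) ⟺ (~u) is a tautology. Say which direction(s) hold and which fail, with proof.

Both directions fail.

Forward direction. This fails. Under p = F, u = T, t = T, the left side is true but the right side is false.

Converse. This fails. Under p = F, u = F, t = F, the left side is false but the right side is true.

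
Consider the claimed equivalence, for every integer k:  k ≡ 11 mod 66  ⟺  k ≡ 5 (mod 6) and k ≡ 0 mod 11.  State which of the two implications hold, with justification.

The biconditional holds.

(⟹) Suppose k ≡ 11 (mod 66); write k = 66j + 11. Since 6 ∣ 66, reducing mod 6 gives k ≡ 11 ≡ 5 (mod 6); since 11 ∣ 66, reducing mod 11 gives k ≡ 11 ≡ 0 (mod 11).

(⟸) Conversely, if k ≡ 5 (mod 6) and k ≡ 0 (mod 11), then by the Chinese remainder theorem k ≡ 11 (mod 66). This is exactly k ≡ 11 (mod 66).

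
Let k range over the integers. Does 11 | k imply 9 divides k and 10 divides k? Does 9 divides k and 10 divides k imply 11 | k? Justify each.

(⟹) This fails: take k = 11. Certainly 11 ∣ 11, but 9 ∤ 11.

(⟸) This fails: take k = 90. Both 9 ∣ 90 and 10 ∣ 90, yet 90 is not a multiple of 11 (since 90 = 8·11 + 2), so 11 ∤ 90.

Neither direction holds.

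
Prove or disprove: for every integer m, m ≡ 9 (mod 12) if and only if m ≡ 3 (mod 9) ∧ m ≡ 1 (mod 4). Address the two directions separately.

Only the converse holds.

Forward direction. This fails: m = 9 gives 9 ≡ 9 (mod 12) but 9 ≡ 0 (mod 9), so the conjunction on the right does not hold.

Converse. If m ≡ 3 (mod 9) and m ≡ 1 (mod 4), then by the Chinese remainder theorem m ≡ 21 (mod 36). Since 21 ≡ 9 (mod 12) and 12 ∣ 36, we get m ≡ 9 (mod 12).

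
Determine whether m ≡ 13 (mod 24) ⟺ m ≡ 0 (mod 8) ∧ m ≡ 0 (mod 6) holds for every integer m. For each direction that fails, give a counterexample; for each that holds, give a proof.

(⇒) fails and (⇐) fails.

(⇒) This fails: m = 13 gives 13 ≡ 13 (mod 24) but 13 ≡ 5 (mod 8), so the conjunction on the right does not hold.

(⇐) This fails: m = 0 satisfies both congruences on the right (0 ≡ 0 mod 8 and 0 ≡ 0 mod 6) yet 0 ≡ 0 (mod 24), not 13.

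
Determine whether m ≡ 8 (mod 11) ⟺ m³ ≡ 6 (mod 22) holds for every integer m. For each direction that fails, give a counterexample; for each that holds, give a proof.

(⇒) fails; (⇐) holds.

(→) This fails: take m = 19. Then 19 ≡ 8 (mod 11), but 19³ = 6859 ≡ 17 (mod 22), not 6.

(←) Conversely, the residues r modulo 22 with r³ ≡ 6 (mod 22) are exactly {8}, and each is ≡ 8 (mod 11).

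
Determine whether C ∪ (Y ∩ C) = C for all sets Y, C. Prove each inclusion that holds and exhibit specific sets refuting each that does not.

Both inclusions hold; the sets are equal.

Forward inclusion. Let x ∈ C ∪ (Y ∩ C). Then either x ∈ C and x ∉ Y; or x ∈ Y ∩ C. In each case x ∈ C, so C ∪ (Y ∩ C) ⊆ C.

Reverse inclusion. Let x ∈ C. Then either x ∈ C and x ∉ Y; or x ∈ Y ∩ C. In each case x ∈ C ∪ (Y ∩ C), so C ⊆ C ∪ (Y ∩ C).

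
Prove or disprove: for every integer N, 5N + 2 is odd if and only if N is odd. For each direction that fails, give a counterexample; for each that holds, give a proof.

[⇒] Suppose 5N + 2 is odd. Since 5 is odd, 5N and N have the same parity, so 5N + 2 ≡ N + 2 (mod 2). As 2 is even, 5N + 2 is odd exactly when N is odd. Thus N is odd.

[⇐] Conversely, suppose N is odd; write N = 2j + 1. Then 5N + 2 = 5·(2j + 1) + 2 = 2·5j + 7, which is odd.

Both implications hold.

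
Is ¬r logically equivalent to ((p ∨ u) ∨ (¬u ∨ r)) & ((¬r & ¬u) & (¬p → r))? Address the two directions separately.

Only the converse holds.

(←) Assume the antecedent. If p is true, the antecedent forces (p = T, u = F, r = F), and ¬r holds there. If p is false, the antecedent cannot hold. Either way ¬r holds.

(→) This fails. Under p = F, u = F, r = F, the left side is true but the right side is false.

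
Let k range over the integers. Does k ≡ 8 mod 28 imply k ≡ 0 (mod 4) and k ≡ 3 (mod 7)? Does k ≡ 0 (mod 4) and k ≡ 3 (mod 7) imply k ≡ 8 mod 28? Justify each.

[⇒] This fails: k = 8 gives 8 ≡ 8 (mod 28) but 8 ≡ 1 (mod 7), so the conjunction on the right does not hold.

[⇐] This fails: k = 24 satisfies both congruences on the right (24 ≡ 0 mod 4 and 24 ≡ 3 mod 7) yet 24 ≡ 24 (mod 28), not 8.

(⇒) fails and (⇐) fails.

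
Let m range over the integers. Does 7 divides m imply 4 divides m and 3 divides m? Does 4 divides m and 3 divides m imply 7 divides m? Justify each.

Neither direction holds.

(→) This fails: take m = 7. Certainly 7 ∣ 7, but 4 ∤ 7.

(←) This fails: take m = 12. Both 4 ∣ 12 and 3 ∣ 12, yet 12 is not a multiple of 7 (since 12 = 1·7 + 5), so 7 ∤ 12.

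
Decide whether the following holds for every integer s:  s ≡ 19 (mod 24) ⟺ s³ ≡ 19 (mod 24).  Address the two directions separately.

(⟹) Suppose s ≡ 19 (mod 24). Write s = 24j + 19. Then (24j + 19)³ = 13824j³ + 32832j² + 25992j + 6859 = 24(576j³ + 1368j² + 1083j + 285) + 19, so s³ ≡ 19 (mod 24).

(⟸) Conversely, suppose s³ ≡ 19 (mod 24). The only residue r in {0, …, 23} with r³ ≡ 19 (mod 24) is r = 19, so s ≡ 19 (mod 24).

Both directions hold; the statement is true.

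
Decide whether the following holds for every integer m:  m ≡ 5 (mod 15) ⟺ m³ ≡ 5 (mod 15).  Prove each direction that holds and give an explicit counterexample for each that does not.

(⟹) Suppose m ≡ 5 (mod 15). Write m = 15j + 5. Then (15j + 5)³ = 3375j³ + 3375j² + 1125j + 125 = 15(225j³ + 225j² + 75j + 8) + 5, so m³ ≡ 5 (mod 15).

(⟸) Conversely, suppose m³ ≡ 5 (mod 15). The only residue r in {0, …, 14} with r³ ≡ 5 (mod 15) is r = 5, so m ≡ 5 (mod 15).

Equivalent; both directions hold.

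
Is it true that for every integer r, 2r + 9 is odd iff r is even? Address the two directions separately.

Only the reverse direction holds.

(⇒) This fails: take r = 1. Then 2r + 9 = 11, which is odd, yet r = 1 is odd, not even.

(⇐) Suppose r is even. Since 2 is even, 2r is even for every r, so 2r + 9 has the same parity as 9, which is odd. Hence 2r + 9 is odd.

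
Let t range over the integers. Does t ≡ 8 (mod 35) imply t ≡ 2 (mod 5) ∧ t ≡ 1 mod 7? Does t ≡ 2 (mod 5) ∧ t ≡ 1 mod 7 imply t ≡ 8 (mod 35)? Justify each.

(⟹) This fails: t = 8 gives 8 ≡ 8 (mod 35) but 8 ≡ 3 (mod 5), so the conjunction on the right does not hold.

(⟸) This fails: t = 22 satisfies both congruences on the right (22 ≡ 2 mod 5 and 22 ≡ 1 mod 7) yet 22 ≡ 22 (mod 35), not 8.

Neither implication holds.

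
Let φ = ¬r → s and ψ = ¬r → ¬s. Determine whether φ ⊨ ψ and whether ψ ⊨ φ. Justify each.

(→) This fails. Under s = T, r = F, the left side is true but the right side is false.

(←) This fails. Under s = F, r = F, the left side is false but the right side is true.

(⇒) fails and (⇐) fails.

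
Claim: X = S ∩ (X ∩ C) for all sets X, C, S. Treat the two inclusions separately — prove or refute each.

(⟸) Let x ∈ S ∩ (X ∩ C). Then x ∈ X ∩ C ∩ S, from which x ∈ X.

(⟹) This inclusion fails. Take X = {1}, C = ∅, S = ∅; then 1 ∈ X but 1 ∉ S ∩ (X ∩ C).

Only the reverse inclusion holds.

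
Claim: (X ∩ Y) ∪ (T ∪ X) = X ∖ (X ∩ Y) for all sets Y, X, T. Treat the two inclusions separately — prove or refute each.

Forward inclusion. This inclusion fails. Take Y = {1}, X = {1}, T = ∅; then 1 ∈ (X ∩ Y) ∪ (T ∪ X) but 1 ∉ X ∖ (X ∩ Y).

Reverse inclusion. Let x ∈ X ∖ (X ∩ Y). Then either x ∈ X and x ∉ Y, T; or x ∈ X ∩ T and x ∉ Y. In each case x ∈ (X ∩ Y) ∪ (T ∪ X), so X ∖ (X ∩ Y) ⊆ (X ∩ Y) ∪ (T ∪ X).

Only the reverse inclusion holds.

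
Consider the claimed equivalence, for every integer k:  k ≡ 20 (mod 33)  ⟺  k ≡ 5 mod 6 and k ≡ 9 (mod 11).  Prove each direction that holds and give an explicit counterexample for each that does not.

The forward direction fails; the converse holds.

[⇒] This fails: k = 20 gives 20 ≡ 20 (mod 33) but 20 ≡ 2 (mod 6), so the conjunction on the right does not hold.

[⇐] Conversely, if k ≡ 5 (mod 6) and k ≡ 9 (mod 11), then by the Chinese remainder theorem k ≡ 53 (mod 66). Since 53 ≡ 20 (mod 33) and 33 ∣ 66, we get k ≡ 20 (mod 33).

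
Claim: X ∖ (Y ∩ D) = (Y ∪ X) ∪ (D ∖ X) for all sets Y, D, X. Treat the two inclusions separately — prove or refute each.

Forward inclusion. Let x ∈ X ∖ (Y ∩ D). Then either x ∈ X and x ∉ Y, D; or x ∈ Y ∩ X and x ∉ D; or x ∈ D ∩ X and x ∉ Y. In each case x ∈ (Y ∪ X) ∪ (D ∖ X), so X ∖ (Y ∩ D) ⊆ (Y ∪ X) ∪ (D ∖ X).

Reverse inclusion. This inclusion fails. Take Y = {1}, D = ∅, X = ∅; then 1 ∈ (Y ∪ X) ∪ (D ∖ X) but 1 ∉ X ∖ (Y ∩ D).

The sets are not equal: only the forward inclusion holds.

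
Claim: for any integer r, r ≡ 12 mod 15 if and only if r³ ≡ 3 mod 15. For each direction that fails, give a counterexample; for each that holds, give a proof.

Equivalent; both directions hold.

[⇒] Suppose r ≡ 12 mod 15. Write r = 15j + 12. Then (15j + 12)³ = 3375j³ + 8100j² + 6480j + 1728 = 15(225j³ + 540j² + 432j + 115) + 3, so r³ ≡ 3 (mod 15).

[⇐] Conversely, suppose r³ ≡ 3 (mod 15). The only residue r in {0, …, 14} with r³ ≡ 3 (mod 15) is r = 12, so r ≡ 12 (mod 15).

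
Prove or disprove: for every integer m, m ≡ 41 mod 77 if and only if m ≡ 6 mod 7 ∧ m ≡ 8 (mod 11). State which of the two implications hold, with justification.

Both directions hold; the statement is true.

Forward direction. Suppose m ≡ 41 (mod 77); write m = 77j + 41. Since 7 ∣ 77, reducing mod 7 gives m ≡ 41 ≡ 6 (mod 7); since 11 ∣ 77, reducing mod 11 gives m ≡ 41 ≡ 8 (mod 11).

Converse. If m ≡ 6 (mod 7) and m ≡ 8 (mod 11), then by the Chinese remainder theorem m ≡ 41 (mod 77). This is exactly m ≡ 41 (mod 77).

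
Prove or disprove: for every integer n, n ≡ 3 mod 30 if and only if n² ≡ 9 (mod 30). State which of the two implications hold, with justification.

Forward direction. Suppose n ≡ 3 mod 30. Write n = 30j + 3. Then (30j + 3)² = 900j² + 180j + 9 = 30(30j² + 6j) + 9, so n² ≡ 9 (mod 30).

Converse. This fails: take n = 27. Then 27² = 729 ≡ 9 (mod 30), yet 27 ≡ 27 (mod 30), not 3.

The forward direction holds; the converse fails.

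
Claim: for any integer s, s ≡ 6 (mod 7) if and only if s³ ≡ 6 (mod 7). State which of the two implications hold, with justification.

[⇒] Suppose s ≡ 6 (mod 7). Write s = 7j + 6. Then (7j + 6)³ = 343j³ + 882j² + 756j + 216 = 7(49j³ + 126j² + 108j + 30) + 6, so s³ ≡ 6 (mod 7).

[⇐] This fails: take s = 3. Then 3³ = 27 ≡ 6 (mod 7), yet 3 ≡ 3 (mod 7), not 6.

The forward direction holds; the converse fails.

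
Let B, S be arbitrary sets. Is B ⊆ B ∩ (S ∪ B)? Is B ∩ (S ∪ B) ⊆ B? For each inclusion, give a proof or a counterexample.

Forward inclusion. Let x ∈ B. Then either x ∈ B and x ∉ S; or x ∈ B ∩ S. In each case x ∈ B ∩ (S ∪ B), so B ⊆ B ∩ (S ∪ B).

Reverse inclusion. Let x ∈ B ∩ (S ∪ B). Then either x ∈ B and x ∉ S; or x ∈ B ∩ S. In each case x ∈ B, so B ∩ (S ∪ B) ⊆ B.

Both inclusions hold; the sets are equal.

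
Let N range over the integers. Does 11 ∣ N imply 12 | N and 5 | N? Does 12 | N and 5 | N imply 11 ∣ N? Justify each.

(⇒) This fails: take N = 11. Certainly 11 ∣ 11, but 12 ∤ 11.

(⇐) This fails: take N = 60. Both 12 ∣ 60 and 5 ∣ 60, yet 60 is not a multiple of 11 (since 60 = 5·11 + 5), so 11 ∤ 60.

Both directions fail.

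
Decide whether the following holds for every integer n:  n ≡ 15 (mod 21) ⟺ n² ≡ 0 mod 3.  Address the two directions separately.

Only the forward direction holds.

[⇒] Suppose n ≡ 15 (mod 21). Then n² ≡ 15² = 225 (mod 21), and since 3 ∣ 21, also n² ≡ 0 (mod 3).

[⇐] This fails: take n = 0. Then 0² = 0 ≡ 0 (mod 3), yet 0 ≡ 0 (mod 21), not 15.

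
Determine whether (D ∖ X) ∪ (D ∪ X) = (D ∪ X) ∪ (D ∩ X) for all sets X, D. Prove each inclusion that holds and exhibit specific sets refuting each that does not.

The two sets are equal.

(⟹) Let x ∈ (D ∖ X) ∪ (D ∪ X). Then either x ∈ X and x ∉ D; or x ∈ D and x ∉ X; or x ∈ X ∩ D. In each case x ∈ (D ∪ X) ∪ (D ∩ X), so (D ∖ X) ∪ (D ∪ X) ⊆ (D ∪ X) ∪ (D ∩ X).

(⟸) Let x ∈ (D ∪ X) ∪ (D ∩ X). Then either x ∈ X and x ∉ D; or x ∈ D and x ∉ X; or x ∈ X ∩ D. In each case x ∈ (D ∖ X) ∪ (D ∪ X), so (D ∪ X) ∪ (D ∩ X) ⊆ (D ∖ X) ∪ (D ∪ X).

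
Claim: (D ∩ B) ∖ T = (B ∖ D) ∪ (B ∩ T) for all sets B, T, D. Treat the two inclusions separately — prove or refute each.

(⊆) fails and (⊇) fails.

(⟹) This inclusion fails. Take B = {1}, T = ∅, D = {1}; then 1 ∈ (D ∩ B) ∖ T but 1 ∉ (B ∖ D) ∪ (B ∩ T).

(⟸) This inclusion fails. Take B = {1}, T = ∅, D = ∅; then 1 ∈ (B ∖ D) ∪ (B ∩ T) but 1 ∉ (D ∩ B) ∖ T.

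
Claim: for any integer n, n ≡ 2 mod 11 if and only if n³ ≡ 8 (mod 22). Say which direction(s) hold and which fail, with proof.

Only the converse holds.

(⇒) This fails: take n = 13. Then 13 ≡ 2 (mod 11), but 13³ = 2197 ≡ 19 (mod 22), not 8.

(⇐) Conversely, the residues r modulo 22 with r³ ≡ 8 (mod 22) are exactly {2}, and each is ≡ 2 (mod 11).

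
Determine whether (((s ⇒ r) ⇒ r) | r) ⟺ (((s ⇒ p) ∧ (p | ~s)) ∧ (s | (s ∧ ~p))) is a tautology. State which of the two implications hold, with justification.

Forward direction. This fails. Under r = T, s = F, p = F, the left side is true but the right side is false.

Converse. Assume the antecedent. If r is true, ((s ⇒ r) ⇒ r) | r reduces to true regardless of the other variables. If r is false, the antecedent forces (r = F, s = T, p = T), and ((s ⇒ r) ⇒ r) | r holds there. Either way ((s ⇒ r) ⇒ r) | r holds.

Only the reverse direction holds.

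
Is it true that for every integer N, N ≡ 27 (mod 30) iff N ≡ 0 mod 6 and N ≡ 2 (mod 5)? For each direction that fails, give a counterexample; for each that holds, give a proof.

Both directions fail.

Forward direction. This fails: N = 27 gives 27 ≡ 27 (mod 30) but 27 ≡ 3 (mod 6), so the conjunction on the right does not hold.

Converse. This fails: N = 12 satisfies both congruences on the right (12 ≡ 0 mod 6 and 12 ≡ 2 mod 5) yet 12 ≡ 12 (mod 30), not 27.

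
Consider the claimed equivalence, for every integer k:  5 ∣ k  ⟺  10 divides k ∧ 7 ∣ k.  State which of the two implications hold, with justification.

Only the reverse direction holds.

Forward direction. This fails: take k = 5. Certainly 5 ∣ 5, but 10 ∤ 5.

Converse. Suppose 10 ∣ k and 7 ∣ k. Any common multiple of 10 and 7 is a multiple of their lcm; here gcd(10, 7) = 1, so lcm(10, 7) = 10·7 = 70, so 70 ∣ k. Since 5 ∣ 70, it follows that 5 ∣ k.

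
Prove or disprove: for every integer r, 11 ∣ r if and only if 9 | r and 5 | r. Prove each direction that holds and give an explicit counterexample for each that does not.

[⇒] This fails: take r = 11. Certainly 11 ∣ 11, but 9 ∤ 11.

[⇐] This fails: take r = 45. Both 9 ∣ 45 and 5 ∣ 45, yet 45 is not a multiple of 11 (since 45 = 4·11 + 1), so 11 ∤ 45.

Neither implication holds.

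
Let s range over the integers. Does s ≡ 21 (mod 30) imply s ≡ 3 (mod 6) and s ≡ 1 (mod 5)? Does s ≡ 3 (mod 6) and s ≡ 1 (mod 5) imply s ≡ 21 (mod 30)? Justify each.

Equivalent; both directions hold.

Forward direction. Suppose s ≡ 21 (mod 30); write s = 30j + 21. Since 6 ∣ 30, reducing mod 6 gives s ≡ 21 ≡ 3 (mod 6); since 5 ∣ 30, reducing mod 5 gives s ≡ 21 ≡ 1 (mod 5).

Converse. If s ≡ 3 (mod 6) and s ≡ 1 (mod 5), then by the Chinese remainder theorem s ≡ 21 (mod 30). This is exactly s ≡ 21 (mod 30).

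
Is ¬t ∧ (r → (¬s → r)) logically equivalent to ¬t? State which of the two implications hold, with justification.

Both directions hold.

Forward direction. Assume the antecedent. If r is true, the antecedent forces (r = T, s = F, t = F) or (r = T, s = T, t = F), and ¬t holds there. If r is false, the antecedent forces (r = F, s = F, t = F) or (r = F, s = T, t = F), and ¬t holds there. Either way ¬t holds.

Converse. Assume the antecedent. If r is true, the antecedent forces (r = T, s = F, t = F) or (r = T, s = T, t = F), and ¬t ∧ (r → (¬s → r)) holds there. If r is false, the antecedent forces (r = F, s = F, t = F) or (r = F, s = T, t = F), and ¬t ∧ (r → (¬s → r)) holds there. Either way ¬t ∧ (r → (¬s → r)) holds.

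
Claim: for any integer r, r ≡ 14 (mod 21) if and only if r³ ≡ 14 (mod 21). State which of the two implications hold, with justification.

Both implications hold.

(⇒) Suppose r ≡ 14 (mod 21). Write r = 21j + 14. Then (21j + 14)³ = 9261j³ + 18522j² + 12348j + 2744 = 21(441j³ + 882j² + 588j + 130) + 14, so r³ ≡ 14 (mod 21).

(⇐) Conversely, suppose r³ ≡ 14 (mod 21). The only residue r in {0, …, 20} with r³ ≡ 14 (mod 21) is r = 14, so r ≡ 14 (mod 21).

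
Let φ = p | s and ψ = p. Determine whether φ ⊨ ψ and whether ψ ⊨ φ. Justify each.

(←) Assume the antecedent. If p is true, p | s reduces to true regardless of the other variables. If p is false, the antecedent cannot hold. Either way p | s holds.

(→) This fails. Under p = F, s = T, the left side is true but the right side is false.

The forward direction fails; the converse holds.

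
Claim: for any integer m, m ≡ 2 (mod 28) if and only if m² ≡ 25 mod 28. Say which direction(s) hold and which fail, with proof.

(→) This fails: take m = 2. Then 2 ≡ 2 (mod 28), but 2² = 4 ≡ 4 (mod 28), not 25.

(←) This fails: take m = 5. Then 5² = 25 ≡ 25 (mod 28), yet 5 ≡ 5 (mod 28), not 2.

Neither implication holds.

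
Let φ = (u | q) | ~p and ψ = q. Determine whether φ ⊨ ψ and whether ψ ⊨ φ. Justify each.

Not equivalent: only (⇐) holds.

(→) This fails. Under q = F, p = F, u = F, the left side is true but the right side is false.

(←) Assume the antecedent. If q is true, (u | q) | ~p reduces to true regardless of the other variables. If q is false, the antecedent cannot hold. Either way (u | q) | ~p holds.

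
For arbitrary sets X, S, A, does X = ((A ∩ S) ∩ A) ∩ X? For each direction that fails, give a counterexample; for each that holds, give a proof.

(⊆) This inclusion fails. Take X = {1}, S = ∅, A = ∅; then 1 ∈ X but 1 ∉ ((A ∩ S) ∩ A) ∩ X.

(⊇) Let x ∈ ((A ∩ S) ∩ A) ∩ X. Then x ∈ X ∩ S ∩ A, from which x ∈ X.

(⊆) fails; (⊇) holds.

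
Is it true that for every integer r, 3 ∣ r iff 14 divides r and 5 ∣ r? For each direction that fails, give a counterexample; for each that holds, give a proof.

Both directions fail.

(⇒) This fails: take r = 3. Certainly 3 ∣ 3, but 14 ∤ 3.

(⇐) This fails: take r = 70. Both 14 ∣ 70 and 5 ∣ 70, yet 70 is not a multiple of 3 (since 70 = 23·3 + 1), so 3 ∤ 70.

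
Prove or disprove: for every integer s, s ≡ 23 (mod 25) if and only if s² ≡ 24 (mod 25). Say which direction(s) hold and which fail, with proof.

(⟹) This fails: take s = 23. Then 23 ≡ 23 (mod 25), but 23² = 529 ≡ 4 (mod 25), not 24.

(⟸) This fails: take s = 7. Then 7² = 49 ≡ 24 (mod 25), yet 7 ≡ 7 (mod 25), not 23.

Neither implication holds.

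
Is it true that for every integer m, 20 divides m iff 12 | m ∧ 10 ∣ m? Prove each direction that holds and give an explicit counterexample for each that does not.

(⇒) This fails: take m = 20. Certainly 20 ∣ 20, but 12 ∤ 20.

(⇐) Suppose 12 ∣ m and 10 ∣ m. Any common multiple of 12 and 10 is a multiple of their lcm; here lcm(12, 10) = 12·10/gcd(12, 10) = 120/2 = 60, so 60 ∣ m. Since 20 ∣ 60, it follows that 20 ∣ m.

Not equivalent: only (⇐) holds.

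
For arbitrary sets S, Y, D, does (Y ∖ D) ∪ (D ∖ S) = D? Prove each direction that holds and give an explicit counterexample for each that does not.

Neither inclusion holds.

Forward inclusion. This inclusion fails. Take S = ∅, Y = {1}, D = ∅; then 1 ∈ (Y ∖ D) ∪ (D ∖ S) but 1 ∉ D.

Reverse inclusion. This inclusion fails. Take S = {1}, Y = ∅, D = {1}; then 1 ∈ D but 1 ∉ (Y ∖ D) ∪ (D ∖ S).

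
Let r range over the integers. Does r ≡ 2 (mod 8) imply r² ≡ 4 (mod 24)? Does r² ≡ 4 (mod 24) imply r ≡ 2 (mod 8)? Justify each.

(→) This fails: take r = 18. Then 18 ≡ 2 (mod 8), but 18² = 324 ≡ 12 (mod 24), not 4.

(←) This fails: take r = 14. Then 14² = 196 ≡ 4 (mod 24), yet 14 ≡ 6 (mod 8), not 2.

(⇒) fails and (⇐) fails.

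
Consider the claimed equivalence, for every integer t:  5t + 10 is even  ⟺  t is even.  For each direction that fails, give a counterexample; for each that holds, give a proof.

Equivalent; both directions hold.

[⇒] Suppose 5t + 10 is even. Since 5 is odd, 5t and t have the same parity, so 5t + 10 ≡ t + 10 (mod 2). As 10 is even, 5t + 10 is even exactly when t is even. Thus t is even.

[⇐] Conversely, suppose t is even; write t = 2j. Then 5t + 10 = 5·(2j) + 10 = 2·5j + 10, which is even.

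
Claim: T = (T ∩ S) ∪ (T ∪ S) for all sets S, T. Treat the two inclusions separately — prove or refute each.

(⊆) Let x ∈ T. Then either x ∈ T and x ∉ S; or x ∈ S ∩ T. In each case x ∈ (T ∩ S) ∪ (T ∪ S), so T ⊆ (T ∩ S) ∪ (T ∪ S).

(⊇) This inclusion fails. Take S = {1}, T = ∅; then 1 ∈ (T ∩ S) ∪ (T ∪ S) but 1 ∉ T.

Only the forward inclusion holds.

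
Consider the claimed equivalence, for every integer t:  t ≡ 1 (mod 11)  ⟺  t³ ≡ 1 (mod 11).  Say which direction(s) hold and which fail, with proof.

(⟹) Suppose t ≡ 1 (mod 11). Write t = 11j + 1. Then (11j + 1)³ = 1331j³ + 363j² + 33j + 1 = 11(121j³ + 33j² + 3j) + 1, so t³ ≡ 1 (mod 11).

(⟸) Conversely, suppose t³ ≡ 1 (mod 11). The only residue r in {0, …, 10} with r³ ≡ 1 (mod 11) is r = 1, so t ≡ 1 (mod 11).

Equivalent; both directions hold.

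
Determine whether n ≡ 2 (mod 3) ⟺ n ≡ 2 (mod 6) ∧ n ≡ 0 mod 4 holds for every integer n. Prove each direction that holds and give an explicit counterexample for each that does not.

Only the converse holds.

(←) If n ≡ 2 (mod 6) and n ≡ 0 (mod 4), then by the Chinese remainder theorem n ≡ 8 (mod 12). Since 8 ≡ 2 (mod 3) and 3 ∣ 12, we get n ≡ 2 (mod 3).

(→) This fails: n = 2 gives 2 ≡ 2 (mod 3) but 2 ≡ 2 (mod 4), so the conjunction on the right does not hold.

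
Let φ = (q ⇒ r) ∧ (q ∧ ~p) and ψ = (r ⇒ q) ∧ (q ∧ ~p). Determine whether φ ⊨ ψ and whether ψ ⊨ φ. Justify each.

Forward direction. Assume the antecedent. If r is true, the antecedent forces (r = T, q = T, p = F), and (r ⇒ q) ∧ (q ∧ ~p) holds there. If r is false, the antecedent cannot hold. Either way (r ⇒ q) ∧ (q ∧ ~p) holds.

Converse. This fails. Under r = F, q = T, p = F, the left side is false but the right side is true.

Only the forward implication holds.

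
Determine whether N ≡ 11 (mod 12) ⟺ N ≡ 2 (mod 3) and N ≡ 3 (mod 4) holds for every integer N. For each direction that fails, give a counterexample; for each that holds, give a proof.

Both implications hold.

[⇒] Suppose N ≡ 11 (mod 12); write N = 12j + 11. Since 3 ∣ 12, reducing mod 3 gives N ≡ 11 ≡ 2 (mod 3); since 4 ∣ 12, reducing mod 4 gives N ≡ 11 ≡ 3 (mod 4).

[⇐] Conversely, if N ≡ 2 (mod 3) and N ≡ 3 (mod 4), then by the Chinese remainder theorem N ≡ 11 (mod 12). This is exactly N ≡ 11 (mod 12).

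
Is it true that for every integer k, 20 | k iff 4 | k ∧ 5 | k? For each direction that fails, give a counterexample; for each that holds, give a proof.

[⇐] Suppose 4 ∣ k and 5 ∣ k. Any common multiple of 4 and 5 is a multiple of their lcm; here gcd(4, 5) = 1, so lcm(4, 5) = 4·5 = 20, so 20 ∣ k.

[⇒] If 20 ∣ k, write k = 20q. Since 20 = 5·4, k = 4·(5q), so 4 ∣ k; and since 20 = 4·5, k = 5·(4q), so 5 ∣ k.

Both directions hold.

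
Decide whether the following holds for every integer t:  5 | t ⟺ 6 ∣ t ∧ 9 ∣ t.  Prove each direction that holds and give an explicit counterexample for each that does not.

(⇒) fails and (⇐) fails.

(⟹) This fails: take t = 5. Certainly 5 ∣ 5, but 6 ∤ 5.

(⟸) This fails: take t = 18. Both 6 ∣ 18 and 9 ∣ 18, yet 18 is not a multiple of 5 (since 18 = 3·5 + 3), so 5 ∤ 18.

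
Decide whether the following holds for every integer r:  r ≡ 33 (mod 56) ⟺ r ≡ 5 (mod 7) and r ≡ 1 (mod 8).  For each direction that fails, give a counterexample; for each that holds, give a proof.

The biconditional holds.

Forward direction. Suppose r ≡ 33 (mod 56); write r = 56j + 33. Since 7 ∣ 56, reducing mod 7 gives r ≡ 33 ≡ 5 (mod 7); since 8 ∣ 56, reducing mod 8 gives r ≡ 33 ≡ 1 (mod 8).

Converse. If r ≡ 5 (mod 7) and r ≡ 1 (mod 8), then by the Chinese remainder theorem r ≡ 33 (mod 56). This is exactly r ≡ 33 (mod 56).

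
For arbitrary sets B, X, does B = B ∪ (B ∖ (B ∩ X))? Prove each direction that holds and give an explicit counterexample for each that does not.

The two sets are equal.

(⟹) Let x ∈ B. Then either x ∈ B and x ∉ X; or x ∈ B ∩ X. In each case x ∈ B ∪ (B ∖ (B ∩ X)), so B ⊆ B ∪ (B ∖ (B ∩ X)).

(⟸) Let x ∈ B ∪ (B ∖ (B ∩ X)). Then either x ∈ B and x ∉ X; or x ∈ B ∩ X. In each case x ∈ B, so B ∪ (B ∖ (B ∩ X)) ⊆ B.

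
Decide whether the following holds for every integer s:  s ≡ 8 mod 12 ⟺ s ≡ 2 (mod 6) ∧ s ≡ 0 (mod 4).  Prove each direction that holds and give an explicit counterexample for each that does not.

Equivalent; both directions hold.

(→) Suppose s ≡ 8 (mod 12); write s = 12j + 8. Since 6 ∣ 12, reducing mod 6 gives s ≡ 8 ≡ 2 (mod 6); since 4 ∣ 12, reducing mod 4 gives s ≡ 8 ≡ 0 (mod 4).

(←) Conversely, if s ≡ 2 (mod 6) and s ≡ 0 (mod 4), then by the Chinese remainder theorem s ≡ 8 (mod 12). This is exactly s ≡ 8 (mod 12).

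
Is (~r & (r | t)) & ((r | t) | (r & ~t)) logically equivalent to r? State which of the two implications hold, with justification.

Neither direction holds.

(⇒) This fails. Under r = F, t = T, the left side is true but the right side is false.

(⇐) This fails. Under r = T, t = F, the left side is false but the right side is true.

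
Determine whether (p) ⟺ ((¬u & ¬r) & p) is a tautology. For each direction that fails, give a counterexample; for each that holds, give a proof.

The forward direction fails; the converse holds.

Converse. Assume the antecedent. If u is true, the antecedent cannot hold. If u is false, the antecedent forces (u = F, p = T, r = F), and p holds there. Either way p holds.

Forward direction. This fails. Under u = T, p = T, r = F, the left side is true but the right side is false.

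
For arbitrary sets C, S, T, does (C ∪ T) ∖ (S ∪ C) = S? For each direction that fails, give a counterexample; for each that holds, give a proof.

Neither inclusion holds.

Forward inclusion. This inclusion fails. Take C = ∅, S = ∅, T = {1}; then 1 ∈ (C ∪ T) ∖ (S ∪ C) but 1 ∉ S.

Reverse inclusion. This inclusion fails. Take C = ∅, S = {1}, T = ∅; then 1 ∈ S but 1 ∉ (C ∪ T) ∖ (S ∪ C).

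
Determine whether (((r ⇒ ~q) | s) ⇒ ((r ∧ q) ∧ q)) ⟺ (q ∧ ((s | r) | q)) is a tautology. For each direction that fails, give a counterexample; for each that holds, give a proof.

[⇒] Assume the antecedent. If s is true, the antecedent forces (s = T, q = T, r = T), and q ∧ ((s | r) | q) holds there. If s is false, the antecedent forces (s = F, q = T, r = T), and q ∧ ((s | r) | q) holds there. Either way q ∧ ((s | r) | q) holds.

[⇐] This fails. Under s = F, q = T, r = F, the left side is false but the right side is true.

Not equivalent: only (⇒) holds.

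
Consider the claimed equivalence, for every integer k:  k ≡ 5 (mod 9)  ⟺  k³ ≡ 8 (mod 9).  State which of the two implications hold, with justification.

(⇒) holds; (⇐) fails.

Forward direction. Suppose k ≡ 5 (mod 9). Write k = 9j + 5. Then (9j + 5)³ = 729j³ + 1215j² + 675j + 125 = 9(81j³ + 135j² + 75j + 13) + 8, so k³ ≡ 8 (mod 9).

Converse. This fails: take k = 2. Then 2³ = 8 ≡ 8 (mod 9), yet 2 ≡ 2 (mod 9), not 5.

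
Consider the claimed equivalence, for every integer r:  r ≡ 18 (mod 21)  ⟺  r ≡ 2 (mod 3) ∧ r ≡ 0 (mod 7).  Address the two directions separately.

Neither direction holds.

Forward direction. This fails: r = 18 gives 18 ≡ 18 (mod 21) but 18 ≡ 0 (mod 3), so the conjunction on the right does not hold.

Converse. This fails: r = 14 satisfies both congruences on the right (14 ≡ 2 mod 3 and 14 ≡ 0 mod 7) yet 14 ≡ 14 (mod 21), not 18.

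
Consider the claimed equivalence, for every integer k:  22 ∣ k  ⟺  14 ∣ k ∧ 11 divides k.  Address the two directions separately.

The forward direction fails; the converse holds.

(⇒) This fails: take k = 22. Certainly 22 ∣ 22, but 14 ∤ 22.

(⇐) Suppose 14 ∣ k and 11 ∣ k. Any common multiple of 14 and 11 is a multiple of their lcm; here gcd(14, 11) = 1, so lcm(14, 11) = 14·11 = 154, so 154 ∣ k. Since 22 ∣ 154, it follows that 22 ∣ k.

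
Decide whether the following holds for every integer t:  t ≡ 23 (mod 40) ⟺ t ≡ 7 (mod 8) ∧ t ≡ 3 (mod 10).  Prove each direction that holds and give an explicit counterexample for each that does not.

(⇒) Suppose t ≡ 23 (mod 40); write t = 40j + 23. Since 8 ∣ 40, reducing mod 8 gives t ≡ 23 ≡ 7 (mod 8); since 10 ∣ 40, reducing mod 10 gives t ≡ 23 ≡ 3 (mod 10).

(⇐) Conversely, if t ≡ 7 (mod 8) and t ≡ 3 (mod 10), then by the Chinese remainder theorem t ≡ 23 (mod 40). This is exactly t ≡ 23 (mod 40).

Both implications hold.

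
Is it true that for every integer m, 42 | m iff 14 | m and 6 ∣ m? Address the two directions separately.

Converse. Suppose 14 ∣ m and 6 ∣ m. Any common multiple of 14 and 6 is a multiple of their lcm; here lcm(14, 6) = 14·6/gcd(14, 6) = 84/2 = 42, so 42 ∣ m.

Forward direction. If 42 ∣ m, write m = 42q. Since 42 = 3·14, m = 14·(3q), so 14 ∣ m; and since 42 = 7·6, m = 6·(7q), so 6 ∣ m.

Both implications hold.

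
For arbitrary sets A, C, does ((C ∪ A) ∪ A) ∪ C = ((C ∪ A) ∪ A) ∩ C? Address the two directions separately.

Only the reverse inclusion holds.

(⊆) This inclusion fails. Take A = {1}, C = ∅; then 1 ∈ ((C ∪ A) ∪ A) ∪ C but 1 ∉ ((C ∪ A) ∪ A) ∩ C.

(⊇) Let x ∈ ((C ∪ A) ∪ A) ∩ C. Then either x ∈ C and x ∉ A; or x ∈ A ∩ C. In each case x ∈ ((C ∪ A) ∪ A) ∪ C, so ((C ∪ A) ∪ A) ∩ C ⊆ ((C ∪ A) ∪ A) ∪ C.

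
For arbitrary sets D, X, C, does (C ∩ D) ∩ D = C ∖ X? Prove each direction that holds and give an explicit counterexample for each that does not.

Forward inclusion. This inclusion fails. Take D = {1}, X = {1}, C = {1}; then 1 ∈ (C ∩ D) ∩ D but 1 ∉ C ∖ X.

Reverse inclusion. This inclusion fails. Take D = ∅, X = ∅, C = {1}; then 1 ∈ C ∖ X but 1 ∉ (C ∩ D) ∩ D.

(⊆) fails and (⊇) fails.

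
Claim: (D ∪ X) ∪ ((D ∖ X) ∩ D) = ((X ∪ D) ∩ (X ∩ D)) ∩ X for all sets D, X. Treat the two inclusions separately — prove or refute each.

(⟹) This inclusion fails. Take D = {1}, X = ∅; then 1 ∈ (D ∪ X) ∪ ((D ∖ X) ∩ D) but 1 ∉ ((X ∪ D) ∩ (X ∩ D)) ∩ X.

(⟸) Let x ∈ ((X ∪ D) ∩ (X ∩ D)) ∩ X. Then x ∈ D ∩ X, from which x ∈ (D ∪ X) ∪ ((D ∖ X) ∩ D).

Only the reverse inclusion holds.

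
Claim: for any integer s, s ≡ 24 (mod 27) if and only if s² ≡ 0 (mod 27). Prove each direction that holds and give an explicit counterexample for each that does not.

(⟹) This fails: take s = 24. Then 24 ≡ 24 (mod 27), but 24² = 576 ≡ 9 (mod 27), not 0.

(⟸) This fails: take s = 0. Then 0² = 0 ≡ 0 (mod 27), yet 0 ≡ 0 (mod 27), not 24.

Neither implication holds.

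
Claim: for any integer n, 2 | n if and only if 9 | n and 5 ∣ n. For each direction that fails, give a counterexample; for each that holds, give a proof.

(⟹) This fails: take n = 2. Certainly 2 ∣ 2, but 9 ∤ 2.

(⟸) This fails: take n = 45. Both 9 ∣ 45 and 5 ∣ 45, yet 45 is not a multiple of 2 (since 45 = 22·2 + 1), so 2 ∤ 45.

Both directions fail.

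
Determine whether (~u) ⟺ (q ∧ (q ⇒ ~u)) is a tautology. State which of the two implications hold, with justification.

(⟸) Assume the antecedent. If u is true, the antecedent cannot hold. If u is false, ~u reduces to true regardless of the other variables. Either way ~u holds.

(⟹) This fails. Under u = F, q = F, the left side is true but the right side is false.

(⇒) fails; (⇐) holds.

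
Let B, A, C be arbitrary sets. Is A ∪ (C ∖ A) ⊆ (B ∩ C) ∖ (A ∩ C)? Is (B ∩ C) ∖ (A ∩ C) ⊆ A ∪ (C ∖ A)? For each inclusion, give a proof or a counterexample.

(⟹) This inclusion fails. Take B = ∅, A = {1}, C = ∅; then 1 ∈ A ∪ (C ∖ A) but 1 ∉ (B ∩ C) ∖ (A ∩ C).

(⟸) Let x ∈ (B ∩ C) ∖ (A ∩ C). Then x ∈ B ∩ C and x ∉ A, from which x ∈ A ∪ (C ∖ A).

Only the reverse inclusion holds.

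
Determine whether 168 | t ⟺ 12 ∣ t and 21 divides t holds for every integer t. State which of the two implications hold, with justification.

(⟹) If 168 ∣ t, write t = 168q. Since 168 = 14·12, t = 12·(14q), so 12 ∣ t; and since 168 = 8·21, t = 21·(8q), so 21 ∣ t.

(⟸) This fails: take t = 84. Both 12 ∣ 84 and 21 ∣ 84, yet 84 is not a multiple of 168 (since 84 = 0·168 + 84), so 168 ∤ 84.

The forward direction holds; the converse fails.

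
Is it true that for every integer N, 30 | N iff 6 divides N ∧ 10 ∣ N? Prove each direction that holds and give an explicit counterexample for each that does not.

[⇒] If 30 ∣ N, write N = 30q. Since 30 = 5·6, N = 6·(5q), so 6 ∣ N; and since 30 = 3·10, N = 10·(3q), so 10 ∣ N.

[⇐] Suppose 6 ∣ N and 10 ∣ N. Any common multiple of 6 and 10 is a multiple of their lcm; here lcm(6, 10) = 6·10/gcd(6, 10) = 60/2 = 30, so 30 ∣ N.

Both directions hold.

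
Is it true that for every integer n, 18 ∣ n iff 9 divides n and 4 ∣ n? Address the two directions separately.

(⟹) This fails: take n = 18. Certainly 18 ∣ 18, but 4 ∤ 18.

(⟸) Suppose 9 ∣ n and 4 ∣ n. Any common multiple of 9 and 4 is a multiple of their lcm; here gcd(9, 4) = 1, so lcm(9, 4) = 9·4 = 36, so 36 ∣ n. Since 18 ∣ 36, it follows that 18 ∣ n.

(⇒) fails; (⇐) holds.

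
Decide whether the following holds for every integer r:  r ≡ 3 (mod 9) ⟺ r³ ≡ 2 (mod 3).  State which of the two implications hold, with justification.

Forward direction. This fails: take r = 3. Then 3 ≡ 3 (mod 9), but 3³ = 27 ≡ 0 (mod 3), not 2.

Converse. This fails: take r = 2. Then 2³ = 8 ≡ 2 (mod 3), yet 2 ≡ 2 (mod 9), not 3.

Neither implication holds.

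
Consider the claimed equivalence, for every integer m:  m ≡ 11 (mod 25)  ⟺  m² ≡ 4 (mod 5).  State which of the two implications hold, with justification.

[⇒] This fails: take m = 11. Then 11 ≡ 11 (mod 25), but 11² = 121 ≡ 1 (mod 5), not 4.

[⇐] This fails: take m = 2. Then 2² = 4 ≡ 4 (mod 5), yet 2 ≡ 2 (mod 25), not 11.

Neither direction holds.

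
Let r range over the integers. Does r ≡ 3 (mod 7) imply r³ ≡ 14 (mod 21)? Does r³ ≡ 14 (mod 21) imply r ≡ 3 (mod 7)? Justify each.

Neither implication holds.

(→) This fails: take r = 3. Then 3 ≡ 3 (mod 7), but 3³ = 27 ≡ 6 (mod 21), not 14.

(←) This fails: take r = 14. Then 14³ = 2744 ≡ 14 (mod 21), yet 14 ≡ 0 (mod 7), not 3.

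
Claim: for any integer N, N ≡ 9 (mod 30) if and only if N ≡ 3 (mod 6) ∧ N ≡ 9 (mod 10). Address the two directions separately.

The biconditional holds.

(→) Suppose N ≡ 9 (mod 30); write N = 30j + 9. Since 6 ∣ 30, reducing mod 6 gives N ≡ 9 ≡ 3 (mod 6); since 10 ∣ 30, reducing mod 10 gives N ≡ 9 (mod 10).

(←) Conversely, if N ≡ 3 (mod 6) and N ≡ 9 (mod 10), then by the Chinese remainder theorem N ≡ 9 (mod 30). This is exactly N ≡ 9 (mod 30).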